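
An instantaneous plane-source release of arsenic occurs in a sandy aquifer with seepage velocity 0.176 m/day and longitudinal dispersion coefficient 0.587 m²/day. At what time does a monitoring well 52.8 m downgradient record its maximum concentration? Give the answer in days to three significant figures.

For the 1D instantaneous-source solution, setting ∂C/∂t = 0 at fixed x gives v²t² + 2Dt − x² = 0, so t = (√(D² + v²x²) − D)/v².
√(D² + v²x²) = √(0.587² + 0.176² × 52.8²) = 9.311; v² = 0.030976.
t = (9.311 − 0.587)/0.030976 = 282 days (vs. the pure-advection estimate x/v = 300 d).

282 days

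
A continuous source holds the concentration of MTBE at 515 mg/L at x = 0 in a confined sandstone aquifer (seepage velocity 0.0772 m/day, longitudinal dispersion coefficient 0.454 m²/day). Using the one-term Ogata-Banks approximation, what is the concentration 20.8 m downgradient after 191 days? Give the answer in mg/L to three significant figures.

166 mg/L

For a continuous step input, C/C₀ ≈ ½·erfc((x−vt)/(2√(Dt))).
vt = 0.0772 × 191 = 14.7452 m and 2√(Dt) = 2√(0.454 × 191) = 18.62 m.
Argument (x−vt)/(2√(Dt)) = (20.8 − 14.7452)/18.62 = 0.3252; ½·erfc(0.3252) = 0.3228.
C = 515 × 0.3228 = 166 mg/L.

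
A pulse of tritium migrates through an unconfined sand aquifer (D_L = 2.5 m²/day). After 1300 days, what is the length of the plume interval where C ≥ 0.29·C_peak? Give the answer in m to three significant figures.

The plume is Gaussian with σ = √(2Dt) = √(2 × 2.5 × 1300) = 80.62 m.
C/C_peak = exp(−Δx²/(2σ²)) = 0.29 ⇒ Δx = σ·√(−2 ln 0.29) = 80.62 × 1.573 = 126.8 m.
Width = 2Δx = 254 m.

254 m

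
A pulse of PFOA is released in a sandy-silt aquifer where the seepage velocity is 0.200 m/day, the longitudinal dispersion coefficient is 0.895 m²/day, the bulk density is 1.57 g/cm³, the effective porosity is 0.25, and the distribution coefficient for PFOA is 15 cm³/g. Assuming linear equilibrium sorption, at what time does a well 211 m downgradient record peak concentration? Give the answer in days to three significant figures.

Retardation factor R = 1 + ρ_b·K_d/n = 1 + 1.57 × 15/0.25 = 95.20.
Sorption retards both mechanisms: v_R = v/R = 0.002101 m/day, D_R = D/R = 0.009401 m²/day.
Peak time from v_R²t² + 2D_R t − x² = 0: t = (√(D_R² + v_R²x²) − D_R)/v_R².
√(D_R² + v_R²x²) = √(0.009401² + 0.002101² × 211²) = 0.4434; v_R² = 4.414e-06.
t = (0.4434 − 0.009401)/4.414e-06 = 98300 days.

98300 days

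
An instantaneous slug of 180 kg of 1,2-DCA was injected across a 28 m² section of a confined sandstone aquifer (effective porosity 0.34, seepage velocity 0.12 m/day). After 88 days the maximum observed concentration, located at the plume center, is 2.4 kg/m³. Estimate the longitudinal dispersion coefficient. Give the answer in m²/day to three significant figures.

0.0561 m²/day

At the plume center C_max = M/(n_e·A·√(4πDt)), so D = M²/(4πt·(n_e·A·C_max)²).
n_e·A·C_max = 0.34 × 28 × 2.4 = 22.85 kg/m.
D = 180²/(4π × 88 × 22.85²) = 0.0561 m²/day.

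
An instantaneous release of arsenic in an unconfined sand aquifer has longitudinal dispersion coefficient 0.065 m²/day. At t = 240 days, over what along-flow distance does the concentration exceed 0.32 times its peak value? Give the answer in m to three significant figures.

16.9 m

The plume is Gaussian with σ = √(2Dt) = √(2 × 0.065 × 240) = 5.586 m.
C/C_peak = exp(−Δx²/(2σ²)) = 0.32 ⇒ Δx = σ·√(−2 ln 0.32) = 5.586 × 1.510 = 8.435 m.
Width = 2Δx = 16.9 m.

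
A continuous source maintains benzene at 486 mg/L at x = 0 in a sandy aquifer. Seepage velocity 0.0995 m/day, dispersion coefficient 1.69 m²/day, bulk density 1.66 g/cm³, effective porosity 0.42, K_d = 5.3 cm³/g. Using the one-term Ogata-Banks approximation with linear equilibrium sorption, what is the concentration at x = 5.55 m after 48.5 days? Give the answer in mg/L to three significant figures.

12.4 mg/L

Retardation factor R = 1 + ρ_b·K_d/n = 1 + 1.66 × 5.3/0.42 = 21.95.
Sorption retards both mechanisms: v_R = v/R = 0.004533 m/day, D_R = D/R = 0.07699 m²/day.
v_R·t = 0.004533 × 48.5 = 0.2198505 m; 2√(D_R t) = 3.865 m; argument = (5.55 − 0.2198505)/3.865 = 1.379.
C = C₀ × ½·erfc(1.379) = 486 × 0.02558 = 12.4 mg/L.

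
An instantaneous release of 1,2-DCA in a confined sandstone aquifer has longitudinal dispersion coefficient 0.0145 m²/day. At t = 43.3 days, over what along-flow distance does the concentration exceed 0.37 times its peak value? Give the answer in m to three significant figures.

3.16 m

The plume is Gaussian with σ = √(2Dt) = √(2 × 0.0145 × 43.3) = 1.121 m.
C/C_peak = exp(−Δx²/(2σ²)) = 0.37 ⇒ Δx = σ·√(−2 ln 0.37) = 1.121 × 1.410 = 1.581 m.
Width = 2Δx = 3.16 m.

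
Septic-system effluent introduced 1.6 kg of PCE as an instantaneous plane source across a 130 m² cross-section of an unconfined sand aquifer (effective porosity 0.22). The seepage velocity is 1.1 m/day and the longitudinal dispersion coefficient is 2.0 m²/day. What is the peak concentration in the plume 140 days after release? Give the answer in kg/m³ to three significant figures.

The peak of an instantaneous 1D plume sits at x = vt; there the Gaussian factor is 1 and C_max = M/(n_e·A·√(4πDt)), where n_e·A is the pore area the mass is dissolved in.
√(4πDt) = √(4π × 2.0 × 140) = 59.32 m, so C_max = 1.6/(0.22 × 130 × 59.32) = 0.000943 kg/m³.

0.000943 kg/m³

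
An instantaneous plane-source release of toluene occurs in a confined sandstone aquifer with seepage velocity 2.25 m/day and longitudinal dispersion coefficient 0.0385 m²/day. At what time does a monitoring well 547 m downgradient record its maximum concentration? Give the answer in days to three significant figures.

For the 1D instantaneous-source solution, setting ∂C/∂t = 0 at fixed x gives v²t² + 2Dt − x² = 0, so t = (√(D² + v²x²) − D)/v².
√(D² + v²x²) = √(0.0385² + 2.25² × 547²) = 1231; v² = 5.0625.
t = (1231 − 0.0385)/5.0625 = 243 days (vs. the pure-advection estimate x/v = 243 d).

243 days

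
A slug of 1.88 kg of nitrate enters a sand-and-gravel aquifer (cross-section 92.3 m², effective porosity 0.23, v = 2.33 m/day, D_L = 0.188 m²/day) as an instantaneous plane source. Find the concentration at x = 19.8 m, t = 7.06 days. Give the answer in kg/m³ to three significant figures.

0.00262 kg/m³

For an instantaneous plane source, C(x,t) = M/(n_e·A·√(4πDt)) · exp(−(x−vt)²/(4Dt)), with n_e·A the pore (flow) area.
Plume center vt = 2.33 × 7.06 = 16.4498 m, so the well at 19.8 m is 3.3502 m downgradient of the peak.
√(4πDt) = 4.084 m, giving peak height M/(n_e·A·√(4πDt)) = 1.88/(0.23 × 92.3 × 4.084) = 0.02168 kg/m³.
(x−vt)²/(4Dt) = (3.3502)²/(4 × 0.188 × 7.06) = 2.114; exp(−2.114) = 0.1208.
C = 0.02168 × 0.1208 = 0.00262 kg/m³.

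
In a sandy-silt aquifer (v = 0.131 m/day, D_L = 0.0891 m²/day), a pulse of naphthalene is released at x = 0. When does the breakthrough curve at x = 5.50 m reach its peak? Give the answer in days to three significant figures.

For the 1D instantaneous-source solution, setting ∂C/∂t = 0 at fixed x gives v²t² + 2Dt − x² = 0, so t = (√(D² + v²x²) − D)/v².
√(D² + v²x²) = √(0.0891² + 0.131² × 5.50²) = 0.7260; v² = 0.017161.
t = (0.7260 − 0.0891)/0.017161 = 37.1 days (vs. the pure-advection estimate x/v = 42.0 d).

37.1 days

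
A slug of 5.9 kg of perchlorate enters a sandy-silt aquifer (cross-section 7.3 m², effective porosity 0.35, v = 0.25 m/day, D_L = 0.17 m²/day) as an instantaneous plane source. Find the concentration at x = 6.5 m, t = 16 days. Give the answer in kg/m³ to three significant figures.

For an instantaneous plane source, C(x,t) = M/(n_e·A·√(4πDt)) · exp(−(x−vt)²/(4Dt)), with n_e·A the pore (flow) area.
Plume center vt = 0.25 × 16 = 4 m, so the well at 6.5 m is 2.5 m downgradient of the peak.
√(4πDt) = 5.846 m, giving peak height M/(n_e·A·√(4πDt)) = 5.9/(0.35 × 7.3 × 5.846) = 0.3950 kg/m³.
(x−vt)²/(4Dt) = (2.5)²/(4 × 0.17 × 16) = 0.5744; exp(−0.5744) = 0.5630.
C = 0.3950 × 0.5630 = 0.222 kg/m³.

0.222 kg/m³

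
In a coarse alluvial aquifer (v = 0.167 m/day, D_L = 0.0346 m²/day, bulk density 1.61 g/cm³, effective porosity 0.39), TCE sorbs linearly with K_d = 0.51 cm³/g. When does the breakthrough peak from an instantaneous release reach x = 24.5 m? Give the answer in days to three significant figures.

Retardation factor R = 1 + ρ_b·K_d/n = 1 + 1.61 × 0.51/0.39 = 3.105.
Sorption retards both mechanisms: v_R = v/R = 0.05378 m/day, D_R = D/R = 0.01114 m²/day.
Peak time from v_R²t² + 2D_R t − x² = 0: t = (√(D_R² + v_R²x²) − D_R)/v_R².
√(D_R² + v_R²x²) = √(0.01114² + 0.05378² × 24.5²) = 1.318; v_R² = 0.002892.
t = (1.318 − 0.01114)/0.002892 = 452 days.

452 days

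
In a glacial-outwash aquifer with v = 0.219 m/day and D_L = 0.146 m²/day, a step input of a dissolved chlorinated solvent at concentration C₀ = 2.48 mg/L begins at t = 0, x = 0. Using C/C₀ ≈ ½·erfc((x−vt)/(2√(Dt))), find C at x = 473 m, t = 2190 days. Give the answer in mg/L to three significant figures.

1.50 mg/L

For a continuous step input, C/C₀ ≈ ½·erfc((x−vt)/(2√(Dt))).
vt = 0.219 × 2190 = 479.61 m and 2√(Dt) = 2√(0.146 × 2190) = 35.76 m.
Argument (x−vt)/(2√(Dt)) = (473 − 479.61)/35.76 = -0.1848; ½·erfc(-0.1848) = 0.6031.
C = 2.48 × 0.6031 = 1.50 mg/L.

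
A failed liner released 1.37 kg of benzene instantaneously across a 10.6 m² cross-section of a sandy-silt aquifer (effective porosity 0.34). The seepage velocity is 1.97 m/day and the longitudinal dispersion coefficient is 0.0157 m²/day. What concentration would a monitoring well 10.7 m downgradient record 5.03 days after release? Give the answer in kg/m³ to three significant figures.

For an instantaneous plane source, C(x,t) = M/(n_e·A·√(4πDt)) · exp(−(x−vt)²/(4Dt)), with n_e·A the pore (flow) area.
Plume center vt = 1.97 × 5.03 = 9.9091 m, so the well at 10.7 m is 0.7909 m downgradient of the peak.
√(4πDt) = 0.9962 m, giving peak height M/(n_e·A·√(4πDt)) = 1.37/(0.34 × 10.6 × 0.9962) = 0.3816 kg/m³.
(x−vt)²/(4Dt) = (0.7909)²/(4 × 0.0157 × 5.03) = 1.980; exp(−1.980) = 0.1381.
C = 0.3816 × 0.1381 = 0.0527 kg/m³.

0.0527 kg/m³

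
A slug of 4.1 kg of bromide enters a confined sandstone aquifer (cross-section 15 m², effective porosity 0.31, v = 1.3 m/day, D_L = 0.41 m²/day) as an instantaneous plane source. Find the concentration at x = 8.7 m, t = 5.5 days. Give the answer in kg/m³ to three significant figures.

0.127 kg/m³

For an instantaneous plane source, C(x,t) = M/(n_e·A·√(4πDt)) · exp(−(x−vt)²/(4Dt)), with n_e·A the pore (flow) area.
Plume center vt = 1.3 × 5.5 = 7.15 m, so the well at 8.7 m is 1.55 m downgradient of the peak.
√(4πDt) = 5.323 m, giving peak height M/(n_e·A·√(4πDt)) = 4.1/(0.31 × 15 × 5.323) = 0.1656 kg/m³.
(x−vt)²/(4Dt) = (1.55)²/(4 × 0.41 × 5.5) = 0.2664; exp(−0.2664) = 0.7661.
C = 0.1656 × 0.7661 = 0.127 kg/m³.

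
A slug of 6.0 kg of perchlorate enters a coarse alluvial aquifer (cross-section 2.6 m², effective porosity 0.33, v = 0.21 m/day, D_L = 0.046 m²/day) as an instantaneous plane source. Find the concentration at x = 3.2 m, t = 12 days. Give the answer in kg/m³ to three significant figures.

2.15 kg/m³

For an instantaneous plane source, C(x,t) = M/(n_e·A·√(4πDt)) · exp(−(x−vt)²/(4Dt)), with n_e·A the pore (flow) area.
Plume center vt = 0.21 × 12 = 2.52 m, so the well at 3.2 m is 0.68 m downgradient of the peak.
√(4πDt) = 2.634 m, giving peak height M/(n_e·A·√(4πDt)) = 6.0/(0.33 × 2.6 × 2.634) = 2.655 kg/m³.
(x−vt)²/(4Dt) = (0.68)²/(4 × 0.046 × 12) = 0.2094; exp(−0.2094) = 0.8111.
C = 2.655 × 0.8111 = 2.15 kg/m³.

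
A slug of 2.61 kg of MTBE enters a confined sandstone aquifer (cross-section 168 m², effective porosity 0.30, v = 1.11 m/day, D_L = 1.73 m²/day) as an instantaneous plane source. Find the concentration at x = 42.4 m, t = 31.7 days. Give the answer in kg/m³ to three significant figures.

For an instantaneous plane source, C(x,t) = M/(n_e·A·√(4πDt)) · exp(−(x−vt)²/(4Dt)), with n_e·A the pore (flow) area.
Plume center vt = 1.11 × 31.7 = 35.187 m, so the well at 42.4 m is 7.213 m downgradient of the peak.
√(4πDt) = 26.25 m, giving peak height M/(n_e·A·√(4πDt)) = 2.61/(0.30 × 168 × 26.25) = 0.001973 kg/m³.
(x−vt)²/(4Dt) = (7.213)²/(4 × 1.73 × 31.7) = 0.2372; exp(−0.2372) = 0.7888.
C = 0.001973 × 0.7888 = 0.00156 kg/m³.

0.00156 kg/m³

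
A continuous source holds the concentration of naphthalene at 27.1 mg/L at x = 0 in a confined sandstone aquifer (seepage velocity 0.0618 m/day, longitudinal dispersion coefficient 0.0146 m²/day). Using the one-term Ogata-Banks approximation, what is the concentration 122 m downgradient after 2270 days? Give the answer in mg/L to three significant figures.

For a continuous step input, C/C₀ ≈ ½·erfc((x−vt)/(2√(Dt))).
vt = 0.0618 × 2270 = 140.286 m and 2√(Dt) = 2√(0.0146 × 2270) = 11.51 m.
Argument (x−vt)/(2√(Dt)) = (122 − 140.286)/11.51 = -1.589; ½·erfc(-1.589) = 0.9877.
C = 27.1 × 0.9877 = 26.8 mg/L.

26.8 mg/L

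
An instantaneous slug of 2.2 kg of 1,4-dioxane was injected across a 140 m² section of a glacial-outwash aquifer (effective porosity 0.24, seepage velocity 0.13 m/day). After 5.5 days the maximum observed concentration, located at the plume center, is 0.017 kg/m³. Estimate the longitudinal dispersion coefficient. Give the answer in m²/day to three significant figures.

0.215 m²/day

At the plume center C_max = M/(n_e·A·√(4πDt)), so D = M²/(4πt·(n_e·A·C_max)²).
n_e·A·C_max = 0.24 × 140 × 0.017 = 0.5712 kg/m.
D = 2.2²/(4π × 5.5 × 0.5712²) = 0.215 m²/day.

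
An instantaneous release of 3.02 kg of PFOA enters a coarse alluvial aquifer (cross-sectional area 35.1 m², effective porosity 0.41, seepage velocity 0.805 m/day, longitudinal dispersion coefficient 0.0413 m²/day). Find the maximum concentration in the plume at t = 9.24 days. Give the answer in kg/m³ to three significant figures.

The peak of an instantaneous 1D plume sits at x = vt; there the Gaussian factor is 1 and C_max = M/(n_e·A·√(4πDt)), where n_e·A is the pore area the mass is dissolved in.
√(4πDt) = √(4π × 0.0413 × 9.24) = 2.190 m, so C_max = 3.02/(0.41 × 35.1 × 2.190) = 0.0958 kg/m³.

0.0958 kg/m³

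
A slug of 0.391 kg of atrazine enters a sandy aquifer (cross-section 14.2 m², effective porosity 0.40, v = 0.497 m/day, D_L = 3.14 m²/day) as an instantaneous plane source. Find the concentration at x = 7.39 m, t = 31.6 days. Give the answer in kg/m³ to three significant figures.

0.00164 kg/m³

For an instantaneous plane source, C(x,t) = M/(n_e·A·√(4πDt)) · exp(−(x−vt)²/(4Dt)), with n_e·A the pore (flow) area.
Plume center vt = 0.497 × 31.6 = 15.7052 m, so the well at 7.39 m is 8.3152 m upgradient of the peak.
√(4πDt) = 35.31 m, giving peak height M/(n_e·A·√(4πDt)) = 0.391/(0.40 × 14.2 × 35.31) = 0.001950 kg/m³.
(x−vt)²/(4Dt) = (-8.3152)²/(4 × 3.14 × 31.6) = 0.1742; exp(−0.1742) = 0.8401.
C = 0.001950 × 0.8401 = 0.00164 kg/m³.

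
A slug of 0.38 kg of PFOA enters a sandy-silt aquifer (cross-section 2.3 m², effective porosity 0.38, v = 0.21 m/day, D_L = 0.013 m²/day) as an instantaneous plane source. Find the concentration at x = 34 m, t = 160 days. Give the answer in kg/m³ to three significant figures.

0.0834 kg/m³

For an instantaneous plane source, C(x,t) = M/(n_e·A·√(4πDt)) · exp(−(x−vt)²/(4Dt)), with n_e·A the pore (flow) area.
Plume center vt = 0.21 × 160 = 33.6 m, so the well at 34 m is 0.4 m downgradient of the peak.
√(4πDt) = 5.113 m, giving peak height M/(n_e·A·√(4πDt)) = 0.38/(0.38 × 2.3 × 5.113) = 0.08503 kg/m³.
(x−vt)²/(4Dt) = (0.4)²/(4 × 0.013 × 160) = 0.01923; exp(−0.01923) = 0.9810.
C = 0.08503 × 0.9810 = 0.0834 kg/m³.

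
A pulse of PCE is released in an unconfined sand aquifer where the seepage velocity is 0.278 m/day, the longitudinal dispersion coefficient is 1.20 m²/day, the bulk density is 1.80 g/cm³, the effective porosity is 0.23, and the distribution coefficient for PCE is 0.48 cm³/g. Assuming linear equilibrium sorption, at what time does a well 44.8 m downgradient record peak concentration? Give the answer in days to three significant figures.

Retardation factor R = 1 + ρ_b·K_d/n = 1 + 1.80 × 0.48/0.23 = 4.757.
Sorption retards both mechanisms: v_R = v/R = 0.05844 m/day, D_R = D/R = 0.2523 m²/day.
Peak time from v_R²t² + 2D_R t − x² = 0: t = (√(D_R² + v_R²x²) − D_R)/v_R².
√(D_R² + v_R²x²) = √(0.2523² + 0.05844² × 44.8²) = 2.630; v_R² = 0.003415.
t = (2.630 − 0.2523)/0.003415 = 696 days.

696 days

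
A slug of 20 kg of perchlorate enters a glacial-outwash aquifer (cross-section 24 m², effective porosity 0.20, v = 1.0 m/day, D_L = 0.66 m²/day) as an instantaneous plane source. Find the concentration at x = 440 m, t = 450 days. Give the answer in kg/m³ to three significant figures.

0.0627 kg/m³

For an instantaneous plane source, C(x,t) = M/(n_e·A·√(4πDt)) · exp(−(x−vt)²/(4Dt)), with n_e·A the pore (flow) area.
Plume center vt = 1.0 × 450 = 450 m, so the well at 440 m is 10 m upgradient of the peak.
√(4πDt) = 61.09 m, giving peak height M/(n_e·A·√(4πDt)) = 20/(0.20 × 24 × 61.09) = 0.06821 kg/m³.
(x−vt)²/(4Dt) = (-10)²/(4 × 0.66 × 450) = 0.08418; exp(−0.08418) = 0.9193.
C = 0.06821 × 0.9193 = 0.0627 kg/m³.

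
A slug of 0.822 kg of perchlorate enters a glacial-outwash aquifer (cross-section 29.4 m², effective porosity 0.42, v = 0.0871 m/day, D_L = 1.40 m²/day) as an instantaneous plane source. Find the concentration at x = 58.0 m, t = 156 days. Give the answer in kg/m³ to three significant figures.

For an instantaneous plane source, C(x,t) = M/(n_e·A·√(4πDt)) · exp(−(x−vt)²/(4Dt)), with n_e·A the pore (flow) area.
Plume center vt = 0.0871 × 156 = 13.5876 m, so the well at 58.0 m is 44.4124 m downgradient of the peak.
√(4πDt) = 52.39 m, giving peak height M/(n_e·A·√(4πDt)) = 0.822/(0.42 × 29.4 × 52.39) = 0.001271 kg/m³.
(x−vt)²/(4Dt) = (44.4124)²/(4 × 1.40 × 156) = 2.258; exp(−2.258) = 0.1046.
C = 0.001271 × 0.1046 = 0.000133 kg/m³.

0.000133 kg/m³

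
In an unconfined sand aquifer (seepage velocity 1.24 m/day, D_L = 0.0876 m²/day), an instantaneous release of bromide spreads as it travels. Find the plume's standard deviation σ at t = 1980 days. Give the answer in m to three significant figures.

18.6 m

Dispersive spreading gives a Gaussian with σ² = 2Dt; advection only shifts the center.
σ = √(2 × 0.0876 × 1980) = 18.6 m.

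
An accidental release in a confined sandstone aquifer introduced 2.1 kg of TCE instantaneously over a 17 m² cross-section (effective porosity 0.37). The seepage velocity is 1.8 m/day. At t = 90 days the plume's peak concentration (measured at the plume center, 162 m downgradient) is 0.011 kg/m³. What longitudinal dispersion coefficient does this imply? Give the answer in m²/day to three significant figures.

At the plume center C_max = M/(n_e·A·√(4πDt)), so D = M²/(4πt·(n_e·A·C_max)²).
n_e·A·C_max = 0.37 × 17 × 0.011 = 0.06919 kg/m.
D = 2.1²/(4π × 90 × 0.06919²) = 0.815 m²/day.

0.815 m²/day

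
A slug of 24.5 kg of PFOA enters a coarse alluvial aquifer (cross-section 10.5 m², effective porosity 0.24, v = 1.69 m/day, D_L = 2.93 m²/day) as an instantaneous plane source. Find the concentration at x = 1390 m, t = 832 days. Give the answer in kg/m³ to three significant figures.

For an instantaneous plane source, C(x,t) = M/(n_e·A·√(4πDt)) · exp(−(x−vt)²/(4Dt)), with n_e·A the pore (flow) area.
Plume center vt = 1.69 × 832 = 1406.08 m, so the well at 1390 m is 16.08 m upgradient of the peak.
√(4πDt) = 175.0 m, giving peak height M/(n_e·A·√(4πDt)) = 24.5/(0.24 × 10.5 × 175.0) = 0.05556 kg/m³.
(x−vt)²/(4Dt) = (-16.08)²/(4 × 2.93 × 832) = 0.02652; exp(−0.02652) = 0.9738.
C = 0.05556 × 0.9738 = 0.0541 kg/m³.

0.0541 kg/m³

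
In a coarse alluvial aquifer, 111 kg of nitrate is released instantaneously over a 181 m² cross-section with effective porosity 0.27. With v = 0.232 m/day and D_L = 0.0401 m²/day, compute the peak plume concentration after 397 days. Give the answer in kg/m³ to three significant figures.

0.161 kg/m³

The peak of an instantaneous 1D plume sits at x = vt; there the Gaussian factor is 1 and C_max = M/(n_e·A·√(4πDt)), where n_e·A is the pore area the mass is dissolved in.
√(4πDt) = √(4π × 0.0401 × 397) = 14.14 m, so C_max = 111/(0.27 × 181 × 14.14) = 0.161 kg/m³.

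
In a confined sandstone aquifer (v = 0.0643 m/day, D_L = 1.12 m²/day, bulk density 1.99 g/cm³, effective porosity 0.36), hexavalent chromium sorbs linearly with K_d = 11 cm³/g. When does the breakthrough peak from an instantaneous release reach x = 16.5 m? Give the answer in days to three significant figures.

6320 days

Retardation factor R = 1 + ρ_b·K_d/n = 1 + 1.99 × 11/0.36 = 61.81.
Sorption retards both mechanisms: v_R = v/R = 0.001040 m/day, D_R = D/R = 0.01812 m²/day.
Peak time from v_R²t² + 2D_R t − x² = 0: t = (√(D_R² + v_R²x²) − D_R)/v_R².
√(D_R² + v_R²x²) = √(0.01812² + 0.001040² × 16.5²) = 0.02496; v_R² = 1.082e-06.
t = (0.02496 − 0.01812)/1.082e-06 = 6320 days.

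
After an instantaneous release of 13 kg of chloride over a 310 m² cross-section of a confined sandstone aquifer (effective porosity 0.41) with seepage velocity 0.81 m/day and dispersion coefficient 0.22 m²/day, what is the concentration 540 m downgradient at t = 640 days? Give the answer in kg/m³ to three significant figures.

0.00106 kg/m³

For an instantaneous plane source, C(x,t) = M/(n_e·A·√(4πDt)) · exp(−(x−vt)²/(4Dt)), with n_e·A the pore (flow) area.
Plume center vt = 0.81 × 640 = 518.4 m, so the well at 540 m is 21.6 m downgradient of the peak.
√(4πDt) = 42.06 m, giving peak height M/(n_e·A·√(4πDt)) = 13/(0.41 × 310 × 42.06) = 0.002432 kg/m³.
(x−vt)²/(4Dt) = (21.6)²/(4 × 0.22 × 640) = 0.8284; exp(−0.8284) = 0.4367.
C = 0.002432 × 0.4367 = 0.00106 kg/m³.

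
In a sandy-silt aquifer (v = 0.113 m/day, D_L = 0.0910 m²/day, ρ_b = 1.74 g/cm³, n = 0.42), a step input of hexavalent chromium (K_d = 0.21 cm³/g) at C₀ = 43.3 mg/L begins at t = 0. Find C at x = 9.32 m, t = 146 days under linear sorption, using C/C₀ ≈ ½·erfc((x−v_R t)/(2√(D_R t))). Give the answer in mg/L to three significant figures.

Retardation factor R = 1 + ρ_b·K_d/n = 1 + 1.74 × 0.21/0.42 = 1.870.
Sorption retards both mechanisms: v_R = v/R = 0.06043 m/day, D_R = D/R = 0.04866 m²/day.
v_R·t = 0.06043 × 146 = 8.82278 m; 2√(D_R t) = 5.331 m; argument = (9.32 − 8.82278)/5.331 = 0.09327.
C = C₀ × ½·erfc(0.09327) = 43.3 × 0.4475 = 19.4 mg/L.

19.4 mg/L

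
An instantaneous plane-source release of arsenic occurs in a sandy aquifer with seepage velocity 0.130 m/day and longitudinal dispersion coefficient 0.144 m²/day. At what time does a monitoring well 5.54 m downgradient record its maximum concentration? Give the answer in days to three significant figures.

34.9 days

For the 1D instantaneous-source solution, setting ∂C/∂t = 0 at fixed x gives v²t² + 2Dt − x² = 0, so t = (√(D² + v²x²) − D)/v².
√(D² + v²x²) = √(0.144² + 0.130² × 5.54²) = 0.7345; v² = 0.0169.
t = (0.7345 − 0.144)/0.0169 = 34.9 days (vs. the pure-advection estimate x/v = 42.6 d).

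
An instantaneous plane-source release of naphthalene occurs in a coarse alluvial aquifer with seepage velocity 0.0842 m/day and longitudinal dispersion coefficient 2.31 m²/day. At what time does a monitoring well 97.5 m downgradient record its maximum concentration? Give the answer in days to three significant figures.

877 days

For the 1D instantaneous-source solution, setting ∂C/∂t = 0 at fixed x gives v²t² + 2Dt − x² = 0, so t = (√(D² + v²x²) − D)/v².
√(D² + v²x²) = √(2.31² + 0.0842² × 97.5²) = 8.528; v² = 0.00708964.
t = (8.528 − 2.31)/0.00708964 = 877 days (vs. the pure-advection estimate x/v = 1160 d).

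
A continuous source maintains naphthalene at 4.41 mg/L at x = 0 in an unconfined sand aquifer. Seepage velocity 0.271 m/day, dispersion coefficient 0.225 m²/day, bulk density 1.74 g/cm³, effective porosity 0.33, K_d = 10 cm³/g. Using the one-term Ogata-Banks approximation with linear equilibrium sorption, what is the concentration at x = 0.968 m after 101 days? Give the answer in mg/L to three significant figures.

Retardation factor R = 1 + ρ_b·K_d/n = 1 + 1.74 × 10/0.33 = 53.73.
Sorption retards both mechanisms: v_R = v/R = 0.005044 m/day, D_R = D/R = 0.004188 m²/day.
v_R·t = 0.005044 × 101 = 0.509444 m; 2√(D_R t) = 1.301 m; argument = (0.968 − 0.509444)/1.301 = 0.3525.
C = C₀ × ½·erfc(0.3525) = 4.41 × 0.3091 = 1.36 mg/L.

1.36 mg/L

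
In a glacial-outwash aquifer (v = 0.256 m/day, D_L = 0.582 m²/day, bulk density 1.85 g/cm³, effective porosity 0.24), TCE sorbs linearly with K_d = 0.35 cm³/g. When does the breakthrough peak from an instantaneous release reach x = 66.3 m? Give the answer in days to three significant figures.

925 days

Retardation factor R = 1 + ρ_b·K_d/n = 1 + 1.85 × 0.35/0.24 = 3.698.
Sorption retards both mechanisms: v_R = v/R = 0.06923 m/day, D_R = D/R = 0.1574 m²/day.
Peak time from v_R²t² + 2D_R t − x² = 0: t = (√(D_R² + v_R²x²) − D_R)/v_R².
√(D_R² + v_R²x²) = √(0.1574² + 0.06923² × 66.3²) = 4.593; v_R² = 0.004793.
t = (4.593 − 0.1574)/0.004793 = 925 days.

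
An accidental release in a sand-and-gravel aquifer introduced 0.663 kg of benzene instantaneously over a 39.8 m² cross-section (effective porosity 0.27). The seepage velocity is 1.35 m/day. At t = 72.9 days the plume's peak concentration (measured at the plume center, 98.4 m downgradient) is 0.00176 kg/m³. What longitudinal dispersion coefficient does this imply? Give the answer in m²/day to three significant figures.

1.34 m²/day

At the plume center C_max = M/(n_e·A·√(4πDt)), so D = M²/(4πt·(n_e·A·C_max)²).
n_e·A·C_max = 0.27 × 39.8 × 0.00176 = 0.01891 kg/m.
D = 0.663²/(4π × 72.9 × 0.01891²) = 1.34 m²/day.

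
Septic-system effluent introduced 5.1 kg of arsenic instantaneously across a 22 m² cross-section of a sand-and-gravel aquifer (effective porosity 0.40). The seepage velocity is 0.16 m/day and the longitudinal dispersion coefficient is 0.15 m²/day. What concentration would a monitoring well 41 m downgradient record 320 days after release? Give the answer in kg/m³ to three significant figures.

0.0137 kg/m³

For an instantaneous plane source, C(x,t) = M/(n_e·A·√(4πDt)) · exp(−(x−vt)²/(4Dt)), with n_e·A the pore (flow) area.
Plume center vt = 0.16 × 320 = 51.2 m, so the well at 41 m is 10.2 m upgradient of the peak.
√(4πDt) = 24.56 m, giving peak height M/(n_e·A·√(4πDt)) = 5.1/(0.40 × 22 × 24.56) = 0.02360 kg/m³.
(x−vt)²/(4Dt) = (-10.2)²/(4 × 0.15 × 320) = 0.5419; exp(−0.5419) = 0.5816.
C = 0.02360 × 0.5816 = 0.0137 kg/m³.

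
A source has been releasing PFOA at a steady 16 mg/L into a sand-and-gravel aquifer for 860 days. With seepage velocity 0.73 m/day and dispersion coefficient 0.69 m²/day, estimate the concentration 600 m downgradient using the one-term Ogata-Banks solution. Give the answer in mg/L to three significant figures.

12.6 mg/L

For a continuous step input, C/C₀ ≈ ½·erfc((x−vt)/(2√(Dt))).
vt = 0.73 × 860 = 627.8 m and 2√(Dt) = 2√(0.69 × 860) = 48.72 m.
Argument (x−vt)/(2√(Dt)) = (600 − 627.8)/48.72 = -0.5706; ½·erfc(-0.5706) = 0.7902.
C = 16 × 0.7902 = 12.6 mg/L.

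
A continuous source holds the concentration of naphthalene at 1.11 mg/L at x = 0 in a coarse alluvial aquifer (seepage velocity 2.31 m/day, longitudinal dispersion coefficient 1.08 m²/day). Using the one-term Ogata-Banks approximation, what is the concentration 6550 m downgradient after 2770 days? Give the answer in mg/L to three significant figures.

For a continuous step input, C/C₀ ≈ ½·erfc((x−vt)/(2√(Dt))).
vt = 2.31 × 2770 = 6398.7 m and 2√(Dt) = 2√(1.08 × 2770) = 109.4 m.
Argument (x−vt)/(2√(Dt)) = (6550 − 6398.7)/109.4 = 1.383; ½·erfc(1.383) = 0.02524.
C = 1.11 × 0.02524 = 0.0280 mg/L.

0.0280 mg/L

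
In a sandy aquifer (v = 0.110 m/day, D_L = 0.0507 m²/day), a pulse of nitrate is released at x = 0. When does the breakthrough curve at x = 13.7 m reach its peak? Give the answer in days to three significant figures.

For the 1D instantaneous-source solution, setting ∂C/∂t = 0 at fixed x gives v²t² + 2Dt − x² = 0, so t = (√(D² + v²x²) − D)/v².
√(D² + v²x²) = √(0.0507² + 0.110² × 13.7²) = 1.508; v² = 0.0121.
t = (1.508 − 0.0507)/0.0121 = 120 days (vs. the pure-advection estimate x/v = 125 d).

120 days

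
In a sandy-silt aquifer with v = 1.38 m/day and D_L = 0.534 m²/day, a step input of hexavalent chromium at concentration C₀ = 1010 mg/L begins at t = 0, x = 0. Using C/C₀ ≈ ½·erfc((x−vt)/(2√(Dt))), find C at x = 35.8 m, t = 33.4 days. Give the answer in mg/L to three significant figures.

For a continuous step input, C/C₀ ≈ ½·erfc((x−vt)/(2√(Dt))).
vt = 1.38 × 33.4 = 46.092 m and 2√(Dt) = 2√(0.534 × 33.4) = 8.446 m.
Argument (x−vt)/(2√(Dt)) = (35.8 − 46.092)/8.446 = -1.219; ½·erfc(-1.219) = 0.9576.
C = 1010 × 0.9576 = 967 mg/L.

967 mg/L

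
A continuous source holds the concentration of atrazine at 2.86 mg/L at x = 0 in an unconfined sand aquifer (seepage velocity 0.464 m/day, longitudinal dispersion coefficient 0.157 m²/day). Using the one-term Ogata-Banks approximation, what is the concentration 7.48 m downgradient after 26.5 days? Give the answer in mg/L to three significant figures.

For a continuous step input, C/C₀ ≈ ½·erfc((x−vt)/(2√(Dt))).
vt = 0.464 × 26.5 = 12.296 m and 2√(Dt) = 2√(0.157 × 26.5) = 4.079 m.
Argument (x−vt)/(2√(Dt)) = (7.48 − 12.296)/4.079 = -1.181; ½·erfc(-1.181) = 0.9526.
C = 2.86 × 0.9526 = 2.72 mg/L.

2.72 mg/L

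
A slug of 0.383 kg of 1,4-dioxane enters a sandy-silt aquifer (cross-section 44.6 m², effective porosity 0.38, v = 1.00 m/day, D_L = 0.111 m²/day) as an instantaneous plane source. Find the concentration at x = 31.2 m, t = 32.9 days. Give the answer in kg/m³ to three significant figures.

For an instantaneous plane source, C(x,t) = M/(n_e·A·√(4πDt)) · exp(−(x−vt)²/(4Dt)), with n_e·A the pore (flow) area.
Plume center vt = 1.00 × 32.9 = 32.9 m, so the well at 31.2 m is 1.7 m upgradient of the peak.
√(4πDt) = 6.774 m, giving peak height M/(n_e·A·√(4πDt)) = 0.383/(0.38 × 44.6 × 6.774) = 0.003336 kg/m³.
(x−vt)²/(4Dt) = (-1.7)²/(4 × 0.111 × 32.9) = 0.1978; exp(−0.1978) = 0.8205.
C = 0.003336 × 0.8205 = 0.00274 kg/m³.

0.00274 kg/m³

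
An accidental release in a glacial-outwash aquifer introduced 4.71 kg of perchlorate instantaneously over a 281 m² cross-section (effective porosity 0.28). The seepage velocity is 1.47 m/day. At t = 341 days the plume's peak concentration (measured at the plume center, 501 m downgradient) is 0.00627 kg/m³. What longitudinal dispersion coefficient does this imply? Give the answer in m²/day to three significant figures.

At the plume center C_max = M/(n_e·A·√(4πDt)), so D = M²/(4πt·(n_e·A·C_max)²).
n_e·A·C_max = 0.28 × 281 × 0.00627 = 0.4933 kg/m.
D = 4.71²/(4π × 341 × 0.4933²) = 0.0213 m²/day.

0.0213 m²/day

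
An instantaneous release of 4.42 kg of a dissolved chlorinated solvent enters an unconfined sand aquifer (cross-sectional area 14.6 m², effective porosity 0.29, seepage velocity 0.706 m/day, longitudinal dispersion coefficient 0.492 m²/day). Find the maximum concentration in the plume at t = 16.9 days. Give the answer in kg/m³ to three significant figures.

0.102 kg/m³

The peak of an instantaneous 1D plume sits at x = vt; there the Gaussian factor is 1 and C_max = M/(n_e·A·√(4πDt)), where n_e·A is the pore area the mass is dissolved in.
√(4πDt) = √(4π × 0.492 × 16.9) = 10.22 m, so C_max = 4.42/(0.29 × 14.6 × 10.22) = 0.102 kg/m³.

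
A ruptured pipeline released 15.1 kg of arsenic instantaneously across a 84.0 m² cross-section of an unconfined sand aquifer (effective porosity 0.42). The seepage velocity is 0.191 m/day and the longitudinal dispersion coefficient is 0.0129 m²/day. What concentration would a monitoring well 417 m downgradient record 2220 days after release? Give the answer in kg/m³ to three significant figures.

0.0147 kg/m³

For an instantaneous plane source, C(x,t) = M/(n_e·A·√(4πDt)) · exp(−(x−vt)²/(4Dt)), with n_e·A the pore (flow) area.
Plume center vt = 0.191 × 2220 = 424.02 m, so the well at 417 m is 7.02 m upgradient of the peak.
√(4πDt) = 18.97 m, giving peak height M/(n_e·A·√(4πDt)) = 15.1/(0.42 × 84.0 × 18.97) = 0.02256 kg/m³.
(x−vt)²/(4Dt) = (-7.02)²/(4 × 0.0129 × 2220) = 0.4302; exp(−0.4302) = 0.6504.
C = 0.02256 × 0.6504 = 0.0147 kg/m³.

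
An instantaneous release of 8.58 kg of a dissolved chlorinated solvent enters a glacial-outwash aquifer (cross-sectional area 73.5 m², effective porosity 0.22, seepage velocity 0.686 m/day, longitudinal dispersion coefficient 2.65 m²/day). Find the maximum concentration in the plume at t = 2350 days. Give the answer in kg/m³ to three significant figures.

0.00190 kg/m³

The peak of an instantaneous 1D plume sits at x = vt; there the Gaussian factor is 1 and C_max = M/(n_e·A·√(4πDt)), where n_e·A is the pore area the mass is dissolved in.
√(4πDt) = √(4π × 2.65 × 2350) = 279.7 m, so C_max = 8.58/(0.22 × 73.5 × 279.7) = 0.00190 kg/m³.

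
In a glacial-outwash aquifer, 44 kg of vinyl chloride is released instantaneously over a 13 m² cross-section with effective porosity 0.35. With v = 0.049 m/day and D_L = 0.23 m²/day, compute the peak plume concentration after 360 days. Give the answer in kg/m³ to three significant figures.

The peak of an instantaneous 1D plume sits at x = vt; there the Gaussian factor is 1 and C_max = M/(n_e·A·√(4πDt)), where n_e·A is the pore area the mass is dissolved in.
√(4πDt) = √(4π × 0.23 × 360) = 32.26 m, so C_max = 44/(0.35 × 13 × 32.26) = 0.300 kg/m³.

0.300 kg/m³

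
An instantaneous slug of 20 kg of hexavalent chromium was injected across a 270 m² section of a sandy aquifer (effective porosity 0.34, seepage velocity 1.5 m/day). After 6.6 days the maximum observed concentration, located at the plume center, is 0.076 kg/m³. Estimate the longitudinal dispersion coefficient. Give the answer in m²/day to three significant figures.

0.0991 m²/day

At the plume center C_max = M/(n_e·A·√(4πDt)), so D = M²/(4πt·(n_e·A·C_max)²).
n_e·A·C_max = 0.34 × 270 × 0.076 = 6.977 kg/m.
D = 20²/(4π × 6.6 × 6.977²) = 0.0991 m²/day.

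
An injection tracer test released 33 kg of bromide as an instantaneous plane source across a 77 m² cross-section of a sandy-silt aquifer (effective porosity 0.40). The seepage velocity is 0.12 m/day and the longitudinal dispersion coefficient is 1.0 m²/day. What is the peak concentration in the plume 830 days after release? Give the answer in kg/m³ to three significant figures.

The peak of an instantaneous 1D plume sits at x = vt; there the Gaussian factor is 1 and C_max = M/(n_e·A·√(4πDt)), where n_e·A is the pore area the mass is dissolved in.
√(4πDt) = √(4π × 1.0 × 830) = 102.1 m, so C_max = 33/(0.40 × 77 × 102.1) = 0.0105 kg/m³.

0.0105 kg/m³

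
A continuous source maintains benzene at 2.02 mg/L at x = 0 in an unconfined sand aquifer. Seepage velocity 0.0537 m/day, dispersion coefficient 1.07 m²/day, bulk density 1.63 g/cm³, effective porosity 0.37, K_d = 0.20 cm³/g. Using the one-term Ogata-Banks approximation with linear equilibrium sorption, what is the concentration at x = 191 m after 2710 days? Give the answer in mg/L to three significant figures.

Retardation factor R = 1 + ρ_b·K_d/n = 1 + 1.63 × 0.20/0.37 = 1.881.
Sorption retards both mechanisms: v_R = v/R = 0.02855 m/day, D_R = D/R = 0.5688 m²/day.
v_R·t = 0.02855 × 2710 = 77.3705 m; 2√(D_R t) = 78.52 m; argument = (191 − 77.3705)/78.52 = 1.447.
C = C₀ × ½·erfc(1.447) = 2.02 × 0.02036 = 0.0411 mg/L.

0.0411 mg/L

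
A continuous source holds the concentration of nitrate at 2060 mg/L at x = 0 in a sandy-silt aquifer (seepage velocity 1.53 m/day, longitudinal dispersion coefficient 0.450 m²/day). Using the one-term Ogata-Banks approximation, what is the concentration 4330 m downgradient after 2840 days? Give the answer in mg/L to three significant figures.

1270 mg/L

For a continuous step input, C/C₀ ≈ ½·erfc((x−vt)/(2√(Dt))).
vt = 1.53 × 2840 = 4345.2 m and 2√(Dt) = 2√(0.450 × 2840) = 71.50 m.
Argument (x−vt)/(2√(Dt)) = (4330 − 4345.2)/71.50 = -0.2126; ½·erfc(-0.2126) = 0.6182.
C = 2060 × 0.6182 = 1270 mg/L.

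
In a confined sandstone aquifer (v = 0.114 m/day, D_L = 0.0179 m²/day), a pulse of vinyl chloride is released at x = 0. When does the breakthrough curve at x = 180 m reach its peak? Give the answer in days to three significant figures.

1580 days

For the 1D instantaneous-source solution, setting ∂C/∂t = 0 at fixed x gives v²t² + 2Dt − x² = 0, so t = (√(D² + v²x²) − D)/v².
√(D² + v²x²) = √(0.0179² + 0.114² × 180²) = 20.52; v² = 0.012996.
t = (20.52 − 0.0179)/0.012996 = 1580 days (vs. the pure-advection estimate x/v = 1580 d).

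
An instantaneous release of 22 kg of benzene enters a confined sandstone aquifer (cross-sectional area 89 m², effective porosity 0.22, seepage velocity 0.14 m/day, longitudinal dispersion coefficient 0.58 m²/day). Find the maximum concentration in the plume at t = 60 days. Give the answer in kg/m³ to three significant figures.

0.0537 kg/m³

The peak of an instantaneous 1D plume sits at x = vt; there the Gaussian factor is 1 and C_max = M/(n_e·A·√(4πDt)), where n_e·A is the pore area the mass is dissolved in.
√(4πDt) = √(4π × 0.58 × 60) = 20.91 m, so C_max = 22/(0.22 × 89 × 20.91) = 0.0537 kg/m³.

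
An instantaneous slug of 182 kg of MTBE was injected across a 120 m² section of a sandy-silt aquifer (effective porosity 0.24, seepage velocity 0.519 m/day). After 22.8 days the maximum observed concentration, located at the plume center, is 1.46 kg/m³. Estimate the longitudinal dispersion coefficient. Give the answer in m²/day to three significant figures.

At the plume center C_max = M/(n_e·A·√(4πDt)), so D = M²/(4πt·(n_e·A·C_max)²).
n_e·A·C_max = 0.24 × 120 × 1.46 = 42.05 kg/m.
D = 182²/(4π × 22.8 × 42.05²) = 0.0654 m²/day.

0.0654 m²/day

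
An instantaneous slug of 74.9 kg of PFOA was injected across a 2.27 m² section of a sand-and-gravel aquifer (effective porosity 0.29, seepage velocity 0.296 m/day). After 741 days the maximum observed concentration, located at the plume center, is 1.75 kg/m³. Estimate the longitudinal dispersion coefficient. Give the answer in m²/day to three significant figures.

0.454 m²/day

At the plume center C_max = M/(n_e·A·√(4πDt)), so D = M²/(4πt·(n_e·A·C_max)²).
n_e·A·C_max = 0.29 × 2.27 × 1.75 = 1.152 kg/m.
D = 74.9²/(4π × 741 × 1.152²) = 0.454 m²/day.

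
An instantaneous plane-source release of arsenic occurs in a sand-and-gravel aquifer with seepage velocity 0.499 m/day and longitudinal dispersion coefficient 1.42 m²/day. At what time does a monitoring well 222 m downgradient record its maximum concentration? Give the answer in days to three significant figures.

For the 1D instantaneous-source solution, setting ∂C/∂t = 0 at fixed x gives v²t² + 2Dt − x² = 0, so t = (√(D² + v²x²) − D)/v².
√(D² + v²x²) = √(1.42² + 0.499² × 222²) = 110.8; v² = 0.249001.
t = (110.8 − 1.42)/0.249001 = 439 days (vs. the pure-advection estimate x/v = 445 d).

439 days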